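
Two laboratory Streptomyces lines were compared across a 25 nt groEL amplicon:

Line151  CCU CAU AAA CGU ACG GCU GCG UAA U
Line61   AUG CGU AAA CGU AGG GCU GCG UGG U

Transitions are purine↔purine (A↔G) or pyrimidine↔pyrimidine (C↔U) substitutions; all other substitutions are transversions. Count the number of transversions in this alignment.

3

Mismatches occur at site 1 (C→A, transversion), site 2 (C→U, transition), site 3 (U→G, transversion), site 5 (A→G, transition), site 14 (C→G, transversion), site 23 (A→G, transition), site 24 (A→G, transition).
Of the 7 differences, 4 transitions and 3 transversions, so the answer is 3.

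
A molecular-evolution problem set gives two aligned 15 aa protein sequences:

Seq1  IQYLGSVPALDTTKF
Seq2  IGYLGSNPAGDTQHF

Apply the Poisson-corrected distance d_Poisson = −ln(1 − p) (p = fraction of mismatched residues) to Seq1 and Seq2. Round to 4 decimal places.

Mismatches occur at site 2 (Q↔G), site 7 (V↔N), site 10 (L↔G), site 13 (T↔Q), site 14 (K↔H).
p = 5/15 = 0.333333.
d = −ln(1 − 0.333333) = −ln(0.666667) = 0.4055.

0.4055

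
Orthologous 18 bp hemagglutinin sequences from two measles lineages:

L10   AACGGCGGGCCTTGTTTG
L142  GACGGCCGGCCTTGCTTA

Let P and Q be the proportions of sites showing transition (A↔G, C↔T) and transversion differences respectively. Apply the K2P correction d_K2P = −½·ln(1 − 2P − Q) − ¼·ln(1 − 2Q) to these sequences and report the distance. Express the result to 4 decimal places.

0.2757

Mismatches occur at site 1 (A→G, transition), site 7 (G→C, transversion), site 15 (T→C, transition), site 18 (G→A, transition).
Of the 4 differences, 3 transitions and 1 transversion over 18 sites: P = 3/18 = 0.166667, Q = 1/18 = 0.055556.
d = −0.5·ln(0.611110) − 0.25·ln(0.888888) = −0.5·(-0.492478) − 0.25·(-0.117784) = 0.2757.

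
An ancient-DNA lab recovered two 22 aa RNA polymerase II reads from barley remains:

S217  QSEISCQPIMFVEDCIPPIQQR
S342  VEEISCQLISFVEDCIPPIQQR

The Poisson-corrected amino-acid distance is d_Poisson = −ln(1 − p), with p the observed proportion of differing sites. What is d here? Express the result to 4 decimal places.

0.2007

Mismatches occur at site 1 (Q/V), site 2 (S/E), site 8 (P/L), site 10 (M/S).
p = 4/22 = 0.181818.
d = −ln(1 − 0.181818) = −ln(0.818182) = 0.2007.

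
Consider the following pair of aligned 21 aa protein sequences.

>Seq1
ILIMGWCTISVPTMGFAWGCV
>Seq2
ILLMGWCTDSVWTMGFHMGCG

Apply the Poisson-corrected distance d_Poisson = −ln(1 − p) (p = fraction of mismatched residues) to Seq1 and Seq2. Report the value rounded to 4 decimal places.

0.3365

The sequences differ at positions 3 (I/L), 9 (I/D), 12 (P/W), 17 (A/H), 18 (W/M), 21 (V/G).
p = 6/21 = 0.285714.
d = −ln(1 − 0.285714) = −ln(0.714286) = 0.3365.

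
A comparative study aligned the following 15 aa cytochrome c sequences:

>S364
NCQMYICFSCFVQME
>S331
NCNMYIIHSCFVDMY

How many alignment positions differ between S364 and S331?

The sequences differ at positions 3 (Q/N), 7 (C/I), 8 (F/H), 13 (Q/D), 15 (E/Y).
That gives 5 mismatches out of 15 aligned sites, so the Hamming distance is 5.

5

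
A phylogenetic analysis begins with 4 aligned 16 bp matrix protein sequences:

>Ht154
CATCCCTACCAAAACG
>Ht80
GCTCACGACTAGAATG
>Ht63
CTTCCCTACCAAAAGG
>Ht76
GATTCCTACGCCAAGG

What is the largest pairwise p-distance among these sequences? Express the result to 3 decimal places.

0.500

Pairwise Hamming distances:
  Ht154 vs Ht80: 7
  Ht154 vs Ht63: 2
  Ht154 vs Ht76: 6
  Ht80 vs Ht63: 7
  Ht80 vs Ht76: 8
  Ht63 vs Ht76: 6
The largest is 8 mismatches, between Ht80 and Ht76; p = 8/16 = 0.500.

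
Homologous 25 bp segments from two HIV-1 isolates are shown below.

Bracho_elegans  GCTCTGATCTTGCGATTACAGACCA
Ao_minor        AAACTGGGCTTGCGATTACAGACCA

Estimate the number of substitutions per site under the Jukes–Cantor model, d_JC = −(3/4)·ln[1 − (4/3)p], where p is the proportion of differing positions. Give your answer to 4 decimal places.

Mismatches occur at site 1 (G/A), site 2 (C/A), site 3 (T/A), site 7 (A/G), site 8 (T/G).
p = 5/25 = 0.200000.
d = −0.75 · ln(1 − (4/3)·0.200000) = −0.75 · ln(0.733333) = −0.75 · (-0.310155) = 0.2326.

0.2326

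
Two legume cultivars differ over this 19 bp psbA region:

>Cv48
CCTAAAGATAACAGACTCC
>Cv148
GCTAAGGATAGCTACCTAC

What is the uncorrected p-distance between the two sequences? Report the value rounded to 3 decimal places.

0.368

Differing sites — 1:C/G; 6:A/G; 11:A/G; 13:A/T; 14:G/A; 15:A/C; 18:C/A.
There are 7 differences over 19 sites, so p = 7/19 = 0.368.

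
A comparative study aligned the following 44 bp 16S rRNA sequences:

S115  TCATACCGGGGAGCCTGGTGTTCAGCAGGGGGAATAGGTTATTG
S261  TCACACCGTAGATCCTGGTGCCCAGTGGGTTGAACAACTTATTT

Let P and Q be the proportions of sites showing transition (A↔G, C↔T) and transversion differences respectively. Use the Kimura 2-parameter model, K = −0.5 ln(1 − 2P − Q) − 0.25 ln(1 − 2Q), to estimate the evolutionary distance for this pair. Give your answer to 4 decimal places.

Differing sites — 4:T/C (Ti); 9:G/T (Tv); 10:G/A (Ti); 13:G/T (Tv); 21:T/C (Ti); 22:T/C (Ti); 26:C/T (Ti); 27:A/G (Ti); 30:G/T (Tv); 31:G/T (Tv); 35:T/C (Ti); 37:G/A (Ti); 38:G/C (Tv); 44:G/T (Tv).
Of the 14 differences, 8 transitions and 6 transversions over 44 sites: P = 8/44 = 0.181818, Q = 6/44 = 0.136364.
d = −0.5·ln(0.500000) − 0.25·ln(0.727272) = −0.5·(-0.693147) − 0.25·(-0.318455) = 0.4262.

0.4262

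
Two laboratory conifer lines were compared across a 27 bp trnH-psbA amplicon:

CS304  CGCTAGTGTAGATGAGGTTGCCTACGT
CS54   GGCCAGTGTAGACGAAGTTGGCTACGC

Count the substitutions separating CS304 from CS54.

6

The sequences differ at positions 1 (C/G), 4 (T/C), 13 (T/C), 16 (G/A), 21 (C/G), 27 (T/C).
That gives 6 mismatches out of 27 aligned sites, so the Hamming distance is 6.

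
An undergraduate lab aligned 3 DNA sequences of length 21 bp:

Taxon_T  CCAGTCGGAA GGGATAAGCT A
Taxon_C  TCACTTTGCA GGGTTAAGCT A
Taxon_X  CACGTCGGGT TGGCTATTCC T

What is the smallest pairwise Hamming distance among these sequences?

6

Pairwise Hamming distances:
  Taxon_T vs Taxon_C: 6
  Taxon_T vs Taxon_X: 10
  Taxon_C vs Taxon_X: 14
The smallest is 6, between Taxon_T and Taxon_C.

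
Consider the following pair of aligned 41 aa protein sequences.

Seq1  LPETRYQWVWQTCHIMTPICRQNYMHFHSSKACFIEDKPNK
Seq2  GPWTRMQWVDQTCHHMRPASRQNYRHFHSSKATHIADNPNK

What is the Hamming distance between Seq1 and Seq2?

13

Differing sites — 1:L/G; 3:E/W; 6:Y/M; 10:W/D; 15:I/H; 17:T/R; 19:I/A; 20:C/S; 25:M/R; 33:C/T; 34:F/H; 36:E/A; 38:K/N.
That gives 13 mismatches out of 41 aligned sites, so the Hamming distance is 13.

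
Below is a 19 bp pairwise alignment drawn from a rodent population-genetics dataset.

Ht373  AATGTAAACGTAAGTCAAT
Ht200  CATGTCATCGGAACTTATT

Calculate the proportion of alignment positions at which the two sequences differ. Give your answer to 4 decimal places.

0.3684

Differing sites — 1:A/C; 6:A/C; 8:A/T; 11:T/G; 14:G/C; 16:C/T; 18:A/T.
There are 7 differences over 19 sites, so p = 7/19 = 0.3684.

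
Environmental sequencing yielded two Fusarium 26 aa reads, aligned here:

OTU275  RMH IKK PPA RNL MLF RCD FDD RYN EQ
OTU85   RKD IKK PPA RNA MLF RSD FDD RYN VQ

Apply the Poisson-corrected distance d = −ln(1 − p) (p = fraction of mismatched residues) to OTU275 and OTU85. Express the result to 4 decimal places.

The sequences differ at positions 2 (M/K), 3 (H/D), 12 (L/A), 17 (C/S), 25 (E/V).
p = 5/26 = 0.192308.
d = −ln(1 − 0.192308) = −ln(0.807692) = 0.2136.

0.2136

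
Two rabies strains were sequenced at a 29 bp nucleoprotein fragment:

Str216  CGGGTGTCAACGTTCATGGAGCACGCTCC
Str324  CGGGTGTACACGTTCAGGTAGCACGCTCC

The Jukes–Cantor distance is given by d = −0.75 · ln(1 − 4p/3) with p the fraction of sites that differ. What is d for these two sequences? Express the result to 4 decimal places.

0.1524

The sequences differ at positions 8 (C/A), 9 (A/C), 17 (T/G), 19 (G/T).
p = 4/29 = 0.137931.
d = −0.75 · ln(1 − (4/3)·0.137931) = −0.75 · ln(0.816092) = −0.75 · (-0.203228) = 0.1524.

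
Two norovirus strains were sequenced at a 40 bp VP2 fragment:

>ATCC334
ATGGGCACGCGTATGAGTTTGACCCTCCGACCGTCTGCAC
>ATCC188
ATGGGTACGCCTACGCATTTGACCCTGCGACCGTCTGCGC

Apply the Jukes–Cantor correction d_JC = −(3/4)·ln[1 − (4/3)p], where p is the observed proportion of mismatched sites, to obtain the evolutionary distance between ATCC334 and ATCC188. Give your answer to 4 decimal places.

0.1993

The sequences differ at positions 6 (C/T), 11 (G/C), 14 (T/C), 16 (A/C), 17 (G/A), 27 (C/G), 39 (A/G).
p = 7/40 = 0.175000.
d = −0.75 · ln(1 − (4/3)·0.175000) = −0.75 · ln(0.766667) = −0.75 · (-0.265703) = 0.1993.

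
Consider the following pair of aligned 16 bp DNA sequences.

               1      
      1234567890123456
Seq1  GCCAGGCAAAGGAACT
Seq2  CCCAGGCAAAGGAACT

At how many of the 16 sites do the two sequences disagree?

Differing sites — 1:G/C.
That gives 1 mismatch out of 16 aligned sites, so the Hamming distance is 1.

1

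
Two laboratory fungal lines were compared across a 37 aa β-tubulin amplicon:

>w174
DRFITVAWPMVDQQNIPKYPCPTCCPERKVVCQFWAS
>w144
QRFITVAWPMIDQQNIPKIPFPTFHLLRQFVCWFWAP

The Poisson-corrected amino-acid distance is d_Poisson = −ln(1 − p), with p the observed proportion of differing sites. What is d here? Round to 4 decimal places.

The sequences differ at positions 1 (D/Q), 11 (V/I), 19 (Y/I), 21 (C/F), 24 (C/F), 25 (C/H), 26 (P/L), 27 (E/L), 29 (K/Q), 30 (V/F), 33 (Q/W), 37 (S/P).
p = 12/37 = 0.324324.
d = −ln(1 − 0.324324) = −ln(0.675676) = 0.3920.

0.3920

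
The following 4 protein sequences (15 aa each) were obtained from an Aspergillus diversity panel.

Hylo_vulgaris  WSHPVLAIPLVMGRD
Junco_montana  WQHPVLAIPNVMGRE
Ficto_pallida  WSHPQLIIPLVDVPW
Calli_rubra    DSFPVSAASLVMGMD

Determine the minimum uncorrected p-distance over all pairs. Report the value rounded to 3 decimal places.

Pairwise Hamming distances:
  Hylo_vulgaris vs Junco_montana: 3
  Hylo_vulgaris vs Ficto_pallida: 6
  Hylo_vulgaris vs Calli_rubra: 6
  Junco_montana vs Ficto_pallida: 8
  Junco_montana vs Calli_rubra: 9
  Ficto_pallida vs Calli_rubra: 11
The smallest is 3 mismatches, between Hylo_vulgaris and Junco_montana; p = 3/15 = 0.200.

0.200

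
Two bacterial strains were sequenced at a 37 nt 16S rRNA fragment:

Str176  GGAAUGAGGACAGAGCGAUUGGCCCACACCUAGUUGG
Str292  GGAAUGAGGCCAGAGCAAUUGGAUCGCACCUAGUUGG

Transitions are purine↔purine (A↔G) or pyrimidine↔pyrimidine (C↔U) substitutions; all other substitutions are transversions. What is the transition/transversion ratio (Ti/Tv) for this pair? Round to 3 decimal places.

Differing sites — 10:A/C (Tv); 17:G/A (Ti); 23:C/A (Tv); 24:C/U (Ti); 26:A/G (Ti).
Of the 5 differences, 3 transitions and 2 transversions, so Ti/Tv = 3/2 = 1.500.

1.500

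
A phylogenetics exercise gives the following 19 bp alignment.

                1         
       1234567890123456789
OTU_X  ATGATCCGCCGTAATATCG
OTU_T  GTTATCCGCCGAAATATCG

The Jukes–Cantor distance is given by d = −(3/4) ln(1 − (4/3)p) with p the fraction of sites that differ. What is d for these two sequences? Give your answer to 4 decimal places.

Differing sites — 1:A/G; 3:G/T; 12:T/A.
p = 3/19 = 0.157895.
d = −0.75 · ln(1 − (4/3)·0.157895) = −0.75 · ln(0.789473) = −0.75 · (-0.236390) = 0.1773.

0.1773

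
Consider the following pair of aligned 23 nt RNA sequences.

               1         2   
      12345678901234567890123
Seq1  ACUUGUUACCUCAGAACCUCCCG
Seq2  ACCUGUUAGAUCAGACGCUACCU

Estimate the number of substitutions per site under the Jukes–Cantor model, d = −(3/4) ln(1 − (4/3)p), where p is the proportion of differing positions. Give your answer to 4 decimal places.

Differing sites — 3:U/C; 9:C/G; 10:C/A; 16:A/C; 17:C/G; 20:C/A; 23:G/U.
p = 7/23 = 0.304348.
d = −0.75 · ln(1 − (4/3)·0.304348) = −0.75 · ln(0.594203) = −0.75 · (-0.520534) = 0.3904.

0.3904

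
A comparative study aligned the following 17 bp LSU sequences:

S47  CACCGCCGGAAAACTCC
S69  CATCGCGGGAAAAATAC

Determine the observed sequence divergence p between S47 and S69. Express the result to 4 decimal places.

The sequences differ at positions 3 (C/T), 7 (C/G), 14 (C/A), 16 (C/A).
There are 4 differences over 17 sites, so p = 4/17 = 0.2353.

0.2353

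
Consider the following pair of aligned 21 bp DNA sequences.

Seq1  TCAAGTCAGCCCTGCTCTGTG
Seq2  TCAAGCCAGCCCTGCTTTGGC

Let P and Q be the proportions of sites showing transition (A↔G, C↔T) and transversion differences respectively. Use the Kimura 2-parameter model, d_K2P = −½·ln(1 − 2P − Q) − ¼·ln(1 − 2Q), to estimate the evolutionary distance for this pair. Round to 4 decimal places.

0.2211

Differing sites — 6:T/C (Ti); 17:C/T (Ti); 20:T/G (Tv); 21:G/C (Tv).
Of the 4 differences, 2 transitions and 2 transversions over 21 sites: P = 2/21 = 0.095238, Q = 2/21 = 0.095238.
d = −0.5·ln(0.714286) − 0.25·ln(0.809524) = −0.5·(-0.336472) − 0.25·(-0.211309) = 0.2211.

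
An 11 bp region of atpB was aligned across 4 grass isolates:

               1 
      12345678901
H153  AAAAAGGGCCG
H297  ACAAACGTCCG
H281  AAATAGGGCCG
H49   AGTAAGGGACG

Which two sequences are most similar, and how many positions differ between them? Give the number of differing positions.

Pairwise Hamming distances:
  H153 vs H297: 3
  H153 vs H281: 1
  H153 vs H49: 3
  H297 vs H281: 4
  H297 vs H49: 5
  H281 vs H49: 4
The smallest is 1, between H153 and H281.

1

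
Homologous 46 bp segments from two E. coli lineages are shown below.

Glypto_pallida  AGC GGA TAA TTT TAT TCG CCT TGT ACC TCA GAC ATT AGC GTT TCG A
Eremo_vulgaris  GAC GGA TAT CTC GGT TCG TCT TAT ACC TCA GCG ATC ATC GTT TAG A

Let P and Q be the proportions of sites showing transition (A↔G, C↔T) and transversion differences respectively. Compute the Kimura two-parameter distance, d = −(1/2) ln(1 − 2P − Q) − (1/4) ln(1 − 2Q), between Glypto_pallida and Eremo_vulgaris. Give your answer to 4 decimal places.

Differing sites — 1:A/G (Ti); 2:G/A (Ti); 9:A/T (Tv); 10:T/C (Ti); 12:T/C (Ti); 13:T/G (Tv); 14:A/G (Ti); 19:C/T (Ti); 23:G/A (Ti); 32:A/C (Tv); 33:C/G (Tv); 36:T/C (Ti); 38:G/T (Tv); 44:C/A (Tv).
Of the 14 differences, 8 transitions and 6 transversions over 46 sites: P = 8/46 = 0.173913, Q = 6/46 = 0.130435.
d = −0.5·ln(0.521739) − 0.25·ln(0.739130) = −0.5·(-0.650588) − 0.25·(-0.302281) = 0.4009.

0.4009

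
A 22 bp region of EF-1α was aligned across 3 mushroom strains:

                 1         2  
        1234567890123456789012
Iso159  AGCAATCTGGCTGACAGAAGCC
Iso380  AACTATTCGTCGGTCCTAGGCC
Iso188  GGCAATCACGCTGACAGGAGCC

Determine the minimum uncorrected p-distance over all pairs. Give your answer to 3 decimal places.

Pairwise Hamming distances:
  Iso159 vs Iso380: 10
  Iso159 vs Iso188: 4
  Iso380 vs Iso188: 13
The smallest is 4 mismatches, between Iso159 and Iso188; p = 4/22 = 0.182.

0.182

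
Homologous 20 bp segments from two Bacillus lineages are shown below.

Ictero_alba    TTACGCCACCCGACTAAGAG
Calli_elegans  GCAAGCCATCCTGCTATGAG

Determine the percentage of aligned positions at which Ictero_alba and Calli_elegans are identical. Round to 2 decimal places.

65.00%

Mismatches occur at site 1 (T→G), site 2 (T→C), site 4 (C→A), site 9 (C→T), site 12 (G→T), site 13 (A→G), site 17 (A→T).
13 of the 20 sites match, so the percent identity is 13/20 × 100 = 65.00%.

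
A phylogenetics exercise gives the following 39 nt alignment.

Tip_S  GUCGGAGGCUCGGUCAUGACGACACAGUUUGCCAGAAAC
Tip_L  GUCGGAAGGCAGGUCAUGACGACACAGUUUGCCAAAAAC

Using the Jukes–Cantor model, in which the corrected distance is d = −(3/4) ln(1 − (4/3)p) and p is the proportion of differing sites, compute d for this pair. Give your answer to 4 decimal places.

0.1406

The sequences differ at positions 7 (G/A), 9 (C/G), 10 (U/C), 11 (C/A), 35 (G/A).
p = 5/39 = 0.128205.
d = −0.75 · ln(1 − (4/3)·0.128205) = −0.75 · ln(0.829060) = −0.75 · (-0.187463) = 0.1406.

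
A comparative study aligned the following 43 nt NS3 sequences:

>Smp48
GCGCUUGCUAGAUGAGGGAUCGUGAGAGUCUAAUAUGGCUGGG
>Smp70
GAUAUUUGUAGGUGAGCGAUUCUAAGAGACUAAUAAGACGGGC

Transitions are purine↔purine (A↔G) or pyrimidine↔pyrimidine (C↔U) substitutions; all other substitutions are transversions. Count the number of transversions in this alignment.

The sequences differ at positions 2 (C/A, transversion), 3 (G/U, transversion), 4 (C/A, transversion), 7 (G/U, transversion), 8 (C/G, transversion), 12 (A/G, transition), 17 (G/C, transversion), 21 (C/U, transition), 22 (G/C, transversion), 24 (G/A, transition), 29 (U/A, transversion), 36 (U/A, transversion), 38 (G/A, transition), 40 (U/G, transversion), 43 (G/C, transversion).
Of the 15 differences, 4 transitions and 11 transversions, so the answer is 11.

11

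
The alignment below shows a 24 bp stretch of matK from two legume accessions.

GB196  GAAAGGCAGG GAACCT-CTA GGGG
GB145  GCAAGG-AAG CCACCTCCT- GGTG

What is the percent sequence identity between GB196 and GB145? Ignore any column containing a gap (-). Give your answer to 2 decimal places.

76.19%

Excluding the 3 gap columns leaves 21 comparable sites.
Differing sites — 2:A/C; 9:G/A; 11:G/C; 12:A/C; 23:G/T.
16 of the 21 comparable sites match, so the percent identity is 16/21 × 100 = 76.19%.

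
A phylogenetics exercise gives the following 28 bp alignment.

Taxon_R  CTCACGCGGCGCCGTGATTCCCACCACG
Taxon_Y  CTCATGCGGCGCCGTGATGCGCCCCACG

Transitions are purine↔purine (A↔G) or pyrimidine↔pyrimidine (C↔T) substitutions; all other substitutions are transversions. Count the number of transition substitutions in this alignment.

The sequences differ at positions 5 (C/T, transition), 19 (T/G, transversion), 21 (C/G, transversion), 23 (A/C, transversion).
Of the 4 differences, 1 transition and 3 transversions, so the answer is 1.

1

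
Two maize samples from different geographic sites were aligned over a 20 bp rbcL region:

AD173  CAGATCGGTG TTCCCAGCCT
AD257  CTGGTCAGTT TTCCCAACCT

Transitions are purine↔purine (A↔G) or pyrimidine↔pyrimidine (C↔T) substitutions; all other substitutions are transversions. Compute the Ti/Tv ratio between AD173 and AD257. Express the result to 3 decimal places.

1.500

Differing sites — 2:A/T (Tv); 4:A/G (Ti); 7:G/A (Ti); 10:G/T (Tv); 17:G/A (Ti).
Of the 5 differences, 3 transitions and 2 transversions, so Ti/Tv = 3/2 = 1.500.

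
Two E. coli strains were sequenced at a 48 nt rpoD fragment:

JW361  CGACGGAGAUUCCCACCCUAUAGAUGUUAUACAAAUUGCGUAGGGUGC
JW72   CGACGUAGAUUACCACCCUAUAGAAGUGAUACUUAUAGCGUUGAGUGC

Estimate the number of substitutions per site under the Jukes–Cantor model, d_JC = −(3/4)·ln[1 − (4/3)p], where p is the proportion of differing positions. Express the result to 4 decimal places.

The sequences differ at positions 6 (G/U), 12 (C/A), 25 (U/A), 28 (U/G), 33 (A/U), 34 (A/U), 37 (U/A), 42 (A/U), 44 (G/A).
p = 9/48 = 0.187500.
d = −0.75 · ln(1 − (4/3)·0.187500) = −0.75 · ln(0.750000) = −0.75 · (-0.287682) = 0.2158.

0.2158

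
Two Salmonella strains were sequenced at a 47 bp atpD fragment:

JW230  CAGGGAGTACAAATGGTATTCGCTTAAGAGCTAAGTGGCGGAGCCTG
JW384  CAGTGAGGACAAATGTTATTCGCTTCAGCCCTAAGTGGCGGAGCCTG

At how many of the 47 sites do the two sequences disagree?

6

Mismatches occur at site 4 (G→T), site 8 (T→G), site 16 (G→T), site 26 (A→C), site 29 (A→C), site 30 (G→C).
That gives 6 mismatches out of 47 aligned sites, so the Hamming distance is 6.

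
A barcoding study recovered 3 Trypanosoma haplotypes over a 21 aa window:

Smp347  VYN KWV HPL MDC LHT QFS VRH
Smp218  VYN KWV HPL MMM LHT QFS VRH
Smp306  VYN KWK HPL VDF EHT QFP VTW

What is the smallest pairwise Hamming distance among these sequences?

Pairwise Hamming distances:
  Smp347 vs Smp218: 2
  Smp347 vs Smp306: 7
  Smp218 vs Smp306: 8
The smallest is 2, between Smp347 and Smp218.

2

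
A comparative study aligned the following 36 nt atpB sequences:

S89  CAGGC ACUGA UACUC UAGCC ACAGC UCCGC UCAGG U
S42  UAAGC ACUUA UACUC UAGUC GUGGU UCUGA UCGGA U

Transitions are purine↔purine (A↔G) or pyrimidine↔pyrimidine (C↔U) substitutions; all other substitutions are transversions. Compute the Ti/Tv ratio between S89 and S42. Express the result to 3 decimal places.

5.000

Mismatches occur at site 1 (C↔U, transition), site 3 (G↔A, transition), site 9 (G↔U, transversion), site 19 (C↔U, transition), site 21 (A↔G, transition), site 22 (C↔U, transition), site 23 (A↔G, transition), site 25 (C↔U, transition), site 28 (C↔U, transition), site 30 (C↔A, transversion), site 33 (A↔G, transition), site 35 (G↔A, transition).
Of the 12 differences, 10 transitions and 2 transversions, so Ti/Tv = 10/2 = 5.000.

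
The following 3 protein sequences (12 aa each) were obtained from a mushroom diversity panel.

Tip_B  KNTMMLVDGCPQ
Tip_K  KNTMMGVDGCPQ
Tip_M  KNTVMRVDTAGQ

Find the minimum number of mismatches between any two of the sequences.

1

Pairwise Hamming distances:
  Tip_B vs Tip_K: 1
  Tip_B vs Tip_M: 5
  Tip_K vs Tip_M: 5
The smallest is 1, between Tip_B and Tip_K.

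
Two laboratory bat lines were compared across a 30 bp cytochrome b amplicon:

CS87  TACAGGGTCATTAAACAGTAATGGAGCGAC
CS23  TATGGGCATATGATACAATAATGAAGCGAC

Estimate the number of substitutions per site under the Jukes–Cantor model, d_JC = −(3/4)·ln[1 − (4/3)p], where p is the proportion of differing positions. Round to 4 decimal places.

Differing sites — 3:C/T; 4:A/G; 7:G/C; 8:T/A; 9:C/T; 12:T/G; 14:A/T; 18:G/A; 24:G/A.
p = 9/30 = 0.300000.
d = −0.75 · ln(1 − (4/3)·0.300000) = −0.75 · ln(0.600000) = −0.75 · (-0.510826) = 0.3831.

0.3831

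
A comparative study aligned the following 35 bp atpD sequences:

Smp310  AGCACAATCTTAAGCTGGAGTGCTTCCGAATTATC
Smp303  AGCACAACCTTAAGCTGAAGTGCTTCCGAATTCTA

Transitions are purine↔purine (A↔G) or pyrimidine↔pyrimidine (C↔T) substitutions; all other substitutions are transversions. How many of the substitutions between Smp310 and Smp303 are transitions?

2

Differing sites — 8:T/C (Ti); 18:G/A (Ti); 33:A/C (Tv); 35:C/A (Tv).
Of the 4 differences, 2 transitions and 2 transversions, so the answer is 2.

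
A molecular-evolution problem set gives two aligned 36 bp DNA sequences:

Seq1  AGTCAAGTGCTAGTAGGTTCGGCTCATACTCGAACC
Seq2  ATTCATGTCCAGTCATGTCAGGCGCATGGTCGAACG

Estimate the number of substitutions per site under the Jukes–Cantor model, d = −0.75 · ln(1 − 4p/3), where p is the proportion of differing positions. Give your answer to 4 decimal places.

0.5482

The sequences differ at positions 2 (G/T), 6 (A/T), 9 (G/C), 11 (T/A), 12 (A/G), 13 (G/T), 14 (T/C), 16 (G/T), 19 (T/C), 20 (C/A), 24 (T/G), 28 (A/G), 29 (C/G), 36 (C/G).
p = 14/36 = 0.388889.
d = −0.75 · ln(1 − (4/3)·0.388889) = −0.75 · ln(0.481481) = −0.75 · (-0.730889) = 0.5482.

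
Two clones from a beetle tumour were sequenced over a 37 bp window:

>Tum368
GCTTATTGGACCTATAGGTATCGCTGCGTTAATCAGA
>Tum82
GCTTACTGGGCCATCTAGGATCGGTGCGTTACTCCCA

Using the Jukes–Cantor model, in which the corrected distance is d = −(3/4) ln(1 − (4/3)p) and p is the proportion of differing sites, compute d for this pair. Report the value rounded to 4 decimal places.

Differing sites — 6:T/C; 10:A/G; 13:T/A; 14:A/T; 15:T/C; 16:A/T; 17:G/A; 19:T/G; 24:C/G; 32:A/C; 35:A/C; 36:G/C.
p = 12/37 = 0.324324.
d = −0.75 · ln(1 − (4/3)·0.324324) = −0.75 · ln(0.567568) = −0.75 · (-0.566395) = 0.4248.

0.4248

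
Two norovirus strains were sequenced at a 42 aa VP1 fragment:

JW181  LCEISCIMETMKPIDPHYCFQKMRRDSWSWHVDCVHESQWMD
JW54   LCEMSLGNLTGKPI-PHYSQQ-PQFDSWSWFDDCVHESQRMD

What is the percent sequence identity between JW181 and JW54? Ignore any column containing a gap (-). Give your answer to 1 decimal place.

Excluding the 2 gap columns leaves 40 comparable sites.
Mismatches occur at site 4 (I↔M), site 6 (C↔L), site 7 (I↔G), site 8 (M↔N), site 9 (E↔L), site 11 (M↔G), site 19 (C↔S), site 20 (F↔Q), site 23 (M↔P), site 24 (R↔Q), site 25 (R↔F), site 31 (H↔F), site 32 (V↔D), site 40 (W↔R).
26 of the 40 comparable sites match, so the percent identity is 26/40 × 100 = 65.0%.

65.0%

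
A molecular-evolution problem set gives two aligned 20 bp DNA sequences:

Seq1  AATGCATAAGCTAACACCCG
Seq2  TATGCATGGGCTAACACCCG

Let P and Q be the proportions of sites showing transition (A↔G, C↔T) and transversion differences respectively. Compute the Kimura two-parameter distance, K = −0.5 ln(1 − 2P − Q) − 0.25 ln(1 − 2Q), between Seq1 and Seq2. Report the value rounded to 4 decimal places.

The sequences differ at positions 1 (A/T, transversion), 8 (A/G, transition), 9 (A/G, transition).
Of the 3 differences, 2 transitions and 1 transversion over 20 sites: P = 2/20 = 0.100000, Q = 1/20 = 0.050000.
d = −0.5·ln(0.750000) − 0.25·ln(0.900000) = −0.5·(-0.287682) − 0.25·(-0.105361) = 0.1702.

0.1702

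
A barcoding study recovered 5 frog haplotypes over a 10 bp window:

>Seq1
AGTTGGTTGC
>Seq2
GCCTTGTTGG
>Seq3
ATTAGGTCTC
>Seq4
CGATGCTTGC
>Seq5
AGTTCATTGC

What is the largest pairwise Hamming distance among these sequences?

8

Pairwise Hamming distances:
  Seq1 vs Seq2: 5
  Seq1 vs Seq3: 4
  Seq1 vs Seq4: 3
  Seq1 vs Seq5: 2
  Seq2 vs Seq3: 8
  Seq2 vs Seq4: 6
  Seq2 vs Seq5: 6
  Seq3 vs Seq4: 7
  Seq3 vs Seq5: 6
  Seq4 vs Seq5: 4
The largest is 8, between Seq2 and Seq3.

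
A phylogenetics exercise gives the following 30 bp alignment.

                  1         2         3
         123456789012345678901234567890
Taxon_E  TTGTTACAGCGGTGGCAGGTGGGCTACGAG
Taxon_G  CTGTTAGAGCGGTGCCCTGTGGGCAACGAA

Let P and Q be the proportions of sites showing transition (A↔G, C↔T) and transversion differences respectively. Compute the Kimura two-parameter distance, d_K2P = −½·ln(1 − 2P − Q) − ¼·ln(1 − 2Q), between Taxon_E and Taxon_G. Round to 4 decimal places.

The sequences differ at positions 1 (T/C, transition), 7 (C/G, transversion), 15 (G/C, transversion), 17 (A/C, transversion), 18 (G/T, transversion), 25 (T/A, transversion), 30 (G/A, transition).
Of the 7 differences, 2 transitions and 5 transversions over 30 sites: P = 2/30 = 0.066667, Q = 5/30 = 0.166667.
d = −0.5·ln(0.699999) − 0.25·ln(0.666666) = −0.5·(-0.356676) − 0.25·(-0.405466) = 0.2797.

0.2797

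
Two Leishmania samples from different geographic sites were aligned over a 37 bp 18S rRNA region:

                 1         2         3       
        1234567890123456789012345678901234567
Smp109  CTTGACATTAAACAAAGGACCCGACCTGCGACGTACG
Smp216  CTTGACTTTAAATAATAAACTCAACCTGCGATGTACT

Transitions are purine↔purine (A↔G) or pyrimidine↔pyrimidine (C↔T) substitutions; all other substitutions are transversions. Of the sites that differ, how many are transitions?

The sequences differ at positions 7 (A/T, transversion), 13 (C/T, transition), 16 (A/T, transversion), 17 (G/A, transition), 18 (G/A, transition), 21 (C/T, transition), 23 (G/A, transition), 32 (C/T, transition), 37 (G/T, transversion).
Of the 9 differences, 6 transitions and 3 transversions, so the answer is 6.

6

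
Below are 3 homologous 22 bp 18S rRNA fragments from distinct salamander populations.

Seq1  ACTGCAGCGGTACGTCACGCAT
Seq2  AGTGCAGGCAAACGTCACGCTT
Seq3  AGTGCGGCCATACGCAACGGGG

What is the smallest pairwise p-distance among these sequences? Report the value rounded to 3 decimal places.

0.273

Pairwise Hamming distances:
  Seq1 vs Seq2: 6
  Seq1 vs Seq3: 9
  Seq2 vs Seq3: 8
The smallest is 6 mismatches, between Seq1 and Seq2; p = 6/22 = 0.273.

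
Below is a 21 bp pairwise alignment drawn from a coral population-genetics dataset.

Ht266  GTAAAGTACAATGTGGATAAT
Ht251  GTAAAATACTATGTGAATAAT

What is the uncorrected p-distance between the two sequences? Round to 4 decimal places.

The sequences differ at positions 6 (G/A), 10 (A/T), 16 (G/A).
There are 3 differences over 21 sites, so p = 3/21 = 0.1429.

0.1429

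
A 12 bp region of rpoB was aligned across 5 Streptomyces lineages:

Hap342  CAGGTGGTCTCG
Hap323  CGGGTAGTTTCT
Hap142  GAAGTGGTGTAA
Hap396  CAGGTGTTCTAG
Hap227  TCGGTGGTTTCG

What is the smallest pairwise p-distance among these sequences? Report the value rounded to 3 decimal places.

0.167

Pairwise Hamming distances:
  Hap342 vs Hap323: 4
  Hap342 vs Hap142: 5
  Hap342 vs Hap396: 2
  Hap342 vs Hap227: 3
  Hap323 vs Hap142: 7
  Hap323 vs Hap396: 6
  Hap323 vs Hap227: 4
  Hap142 vs Hap396: 5
  Hap142 vs Hap227: 6
  Hap396 vs Hap227: 5
The smallest is 2 mismatches, between Hap342 and Hap396; p = 2/12 = 0.167.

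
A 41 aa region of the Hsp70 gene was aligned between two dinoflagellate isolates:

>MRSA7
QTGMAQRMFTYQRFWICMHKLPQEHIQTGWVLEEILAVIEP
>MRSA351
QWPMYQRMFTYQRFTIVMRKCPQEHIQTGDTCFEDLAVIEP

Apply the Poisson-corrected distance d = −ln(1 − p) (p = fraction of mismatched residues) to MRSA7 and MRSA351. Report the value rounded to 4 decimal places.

The sequences differ at positions 2 (T/W), 3 (G/P), 5 (A/Y), 15 (W/T), 17 (C/V), 19 (H/R), 21 (L/C), 30 (W/D), 31 (V/T), 32 (L/C), 33 (E/F), 35 (I/D).
p = 12/41 = 0.292683.
d = −ln(1 − 0.292683) = −ln(0.707317) = 0.3463.

0.3463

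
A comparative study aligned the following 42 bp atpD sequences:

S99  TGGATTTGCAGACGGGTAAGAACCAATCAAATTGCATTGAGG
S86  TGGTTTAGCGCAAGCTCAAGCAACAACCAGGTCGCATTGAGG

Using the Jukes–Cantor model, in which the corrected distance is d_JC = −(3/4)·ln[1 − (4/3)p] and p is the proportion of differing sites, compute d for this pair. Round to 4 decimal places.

0.4408

Differing sites — 4:A/T; 7:T/A; 10:A/G; 11:G/C; 13:C/A; 15:G/C; 16:G/T; 17:T/C; 21:A/C; 23:C/A; 27:T/C; 30:A/G; 31:A/G; 33:T/C.
p = 14/42 = 0.333333.
d = −0.75 · ln(1 − (4/3)·0.333333) = −0.75 · ln(0.555556) = −0.75 · (-0.587786) = 0.4408.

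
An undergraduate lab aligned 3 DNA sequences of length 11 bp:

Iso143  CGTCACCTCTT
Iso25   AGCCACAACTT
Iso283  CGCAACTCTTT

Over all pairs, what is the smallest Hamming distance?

Pairwise Hamming distances:
  Iso143 vs Iso25: 4
  Iso143 vs Iso283: 5
  Iso25 vs Iso283: 5
The smallest is 4, between Iso143 and Iso25.

4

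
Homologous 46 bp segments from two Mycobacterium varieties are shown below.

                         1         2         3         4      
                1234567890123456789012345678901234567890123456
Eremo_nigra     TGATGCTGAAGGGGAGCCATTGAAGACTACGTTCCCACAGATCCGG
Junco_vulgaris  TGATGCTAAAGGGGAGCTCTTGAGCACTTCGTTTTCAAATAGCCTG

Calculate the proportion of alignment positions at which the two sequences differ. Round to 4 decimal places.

0.2609

The sequences differ at positions 8 (G/A), 18 (C/T), 19 (A/C), 24 (A/G), 25 (G/C), 29 (A/T), 34 (C/T), 35 (C/T), 38 (C/A), 40 (G/T), 42 (T/G), 45 (G/T).
There are 12 differences over 46 sites, so p = 12/46 = 0.2609.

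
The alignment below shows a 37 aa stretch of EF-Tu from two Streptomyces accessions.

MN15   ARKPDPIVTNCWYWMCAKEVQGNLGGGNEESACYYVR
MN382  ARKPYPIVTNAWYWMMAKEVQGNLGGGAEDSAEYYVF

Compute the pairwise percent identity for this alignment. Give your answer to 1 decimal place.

81.1%

Mismatches occur at site 5 (D/Y), site 11 (C/A), site 16 (C/M), site 28 (N/A), site 30 (E/D), site 33 (C/E), site 37 (R/F).
30 of the 37 sites match, so the percent identity is 30/37 × 100 = 81.1%.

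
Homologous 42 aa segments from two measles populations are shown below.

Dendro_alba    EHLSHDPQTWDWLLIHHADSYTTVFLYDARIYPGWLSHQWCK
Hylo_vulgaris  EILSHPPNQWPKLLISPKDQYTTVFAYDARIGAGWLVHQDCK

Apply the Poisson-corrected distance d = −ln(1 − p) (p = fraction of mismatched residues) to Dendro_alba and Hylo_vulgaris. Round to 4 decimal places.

Mismatches occur at site 2 (H↔I), site 6 (D↔P), site 8 (Q↔N), site 9 (T↔Q), site 11 (D↔P), site 12 (W↔K), site 16 (H↔S), site 17 (H↔P), site 18 (A↔K), site 20 (S↔Q), site 26 (L↔A), site 32 (Y↔G), site 33 (P↔A), site 37 (S↔V), site 40 (W↔D).
p = 15/42 = 0.357143.
d = −ln(1 − 0.357143) = −ln(0.642857) = 0.4418.

0.4418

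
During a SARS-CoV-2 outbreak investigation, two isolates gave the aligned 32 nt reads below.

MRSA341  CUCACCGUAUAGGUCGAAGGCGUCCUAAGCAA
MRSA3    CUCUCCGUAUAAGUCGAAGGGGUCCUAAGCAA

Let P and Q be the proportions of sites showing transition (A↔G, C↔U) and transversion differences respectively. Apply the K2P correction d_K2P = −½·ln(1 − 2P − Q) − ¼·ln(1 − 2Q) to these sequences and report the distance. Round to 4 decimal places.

The sequences differ at positions 4 (A/U, transversion), 12 (G/A, transition), 21 (C/G, transversion).
Of the 3 differences, 1 transition and 2 transversions over 32 sites: P = 1/32 = 0.031250, Q = 2/32 = 0.062500.
d = −0.5·ln(0.875000) − 0.25·ln(0.875000) = −0.5·(-0.133531) − 0.25·(-0.133531) = 0.1001.

0.1001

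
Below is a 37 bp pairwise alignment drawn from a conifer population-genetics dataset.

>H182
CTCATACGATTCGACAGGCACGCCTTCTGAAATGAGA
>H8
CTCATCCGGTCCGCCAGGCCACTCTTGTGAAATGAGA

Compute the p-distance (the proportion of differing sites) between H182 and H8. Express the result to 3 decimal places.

0.243

Mismatches occur at site 6 (A→C), site 9 (A→G), site 11 (T→C), site 14 (A→C), site 20 (A→C), site 21 (C→A), site 22 (G→C), site 23 (C→T), site 27 (C→G).
There are 9 differences over 37 sites, so p = 9/37 = 0.243.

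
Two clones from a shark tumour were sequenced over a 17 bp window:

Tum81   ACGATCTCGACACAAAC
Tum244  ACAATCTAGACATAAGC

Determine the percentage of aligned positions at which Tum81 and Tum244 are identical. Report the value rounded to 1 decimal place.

The sequences differ at positions 3 (G/A), 8 (C/A), 13 (C/T), 16 (A/G).
13 of the 17 sites match, so the percent identity is 13/17 × 100 = 76.5%.

76.5%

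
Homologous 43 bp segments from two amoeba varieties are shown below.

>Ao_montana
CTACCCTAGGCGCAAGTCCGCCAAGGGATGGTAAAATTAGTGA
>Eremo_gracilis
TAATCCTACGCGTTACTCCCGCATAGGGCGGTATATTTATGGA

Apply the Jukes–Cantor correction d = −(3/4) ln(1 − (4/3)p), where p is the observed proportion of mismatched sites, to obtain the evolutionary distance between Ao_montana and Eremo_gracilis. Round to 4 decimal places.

0.5617

The sequences differ at positions 1 (C/T), 2 (T/A), 4 (C/T), 9 (G/C), 13 (C/T), 14 (A/T), 16 (G/C), 20 (G/C), 21 (C/G), 24 (A/T), 25 (G/A), 28 (A/G), 29 (T/C), 34 (A/T), 36 (A/T), 40 (G/T), 41 (T/G).
p = 17/43 = 0.395349.
d = −0.75 · ln(1 − (4/3)·0.395349) = −0.75 · ln(0.472868) = −0.75 · (-0.748939) = 0.5617.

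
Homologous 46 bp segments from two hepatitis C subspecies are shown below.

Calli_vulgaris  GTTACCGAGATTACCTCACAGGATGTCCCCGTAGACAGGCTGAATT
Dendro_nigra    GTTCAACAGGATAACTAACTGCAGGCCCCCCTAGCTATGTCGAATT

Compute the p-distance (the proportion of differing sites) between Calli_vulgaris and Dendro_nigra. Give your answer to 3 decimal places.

Mismatches occur at site 4 (A→C), site 5 (C→A), site 6 (C→A), site 7 (G→C), site 10 (A→G), site 11 (T→A), site 14 (C→A), site 17 (C→A), site 20 (A→T), site 22 (G→C), site 24 (T→G), site 26 (T→C), site 31 (G→C), site 35 (A→C), site 36 (C→T), site 38 (G→T), site 40 (C→T), site 41 (T→C).
There are 18 differences over 46 sites, so p = 18/46 = 0.391.

0.391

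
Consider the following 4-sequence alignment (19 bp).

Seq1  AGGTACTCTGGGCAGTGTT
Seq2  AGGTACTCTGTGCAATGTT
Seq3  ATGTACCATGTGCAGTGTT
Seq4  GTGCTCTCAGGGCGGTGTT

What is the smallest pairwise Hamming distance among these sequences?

Pairwise Hamming distances:
  Seq1 vs Seq2: 2
  Seq1 vs Seq3: 4
  Seq1 vs Seq4: 6
  Seq2 vs Seq3: 4
  Seq2 vs Seq4: 8
  Seq3 vs Seq4: 8
The smallest is 2, between Seq1 and Seq2.

2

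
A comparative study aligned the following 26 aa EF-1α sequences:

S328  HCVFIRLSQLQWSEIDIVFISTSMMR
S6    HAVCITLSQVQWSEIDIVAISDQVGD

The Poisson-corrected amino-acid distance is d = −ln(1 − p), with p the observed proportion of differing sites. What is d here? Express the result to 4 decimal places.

Differing sites — 2:C/A; 4:F/C; 6:R/T; 10:L/V; 19:F/A; 22:T/D; 23:S/Q; 24:M/V; 25:M/G; 26:R/D.
p = 10/26 = 0.384615.
d = −ln(1 − 0.384615) = −ln(0.615385) = 0.4855.

0.4855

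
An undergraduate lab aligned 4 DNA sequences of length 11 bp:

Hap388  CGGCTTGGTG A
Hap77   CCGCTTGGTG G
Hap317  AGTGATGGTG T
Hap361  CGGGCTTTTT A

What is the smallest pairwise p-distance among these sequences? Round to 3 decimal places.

0.182

Pairwise Hamming distances:
  Hap388 vs Hap77: 2
  Hap388 vs Hap317: 5
  Hap388 vs Hap361: 5
  Hap77 vs Hap317: 6
  Hap77 vs Hap361: 7
  Hap317 vs Hap361: 7
The smallest is 2 mismatches, between Hap388 and Hap77; p = 2/11 = 0.182.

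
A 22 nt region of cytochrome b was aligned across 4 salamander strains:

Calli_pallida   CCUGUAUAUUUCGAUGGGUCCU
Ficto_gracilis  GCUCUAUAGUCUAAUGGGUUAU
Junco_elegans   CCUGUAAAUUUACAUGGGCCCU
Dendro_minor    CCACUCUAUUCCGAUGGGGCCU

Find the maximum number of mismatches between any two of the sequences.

10

Pairwise Hamming distances:
  Calli_pallida vs Ficto_gracilis: 8
  Calli_pallida vs Junco_elegans: 4
  Calli_pallida vs Dendro_minor: 5
  Ficto_gracilis vs Junco_elegans: 10
  Ficto_gracilis vs Dendro_minor: 9
  Junco_elegans vs Dendro_minor: 8
The largest is 10, between Ficto_gracilis and Junco_elegans.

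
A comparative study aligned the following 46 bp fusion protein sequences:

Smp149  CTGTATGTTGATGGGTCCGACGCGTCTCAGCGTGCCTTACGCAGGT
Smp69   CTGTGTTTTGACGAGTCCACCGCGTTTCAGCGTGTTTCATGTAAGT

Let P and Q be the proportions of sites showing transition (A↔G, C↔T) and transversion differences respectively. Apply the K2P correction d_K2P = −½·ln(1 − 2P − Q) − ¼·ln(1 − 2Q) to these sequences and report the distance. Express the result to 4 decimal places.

0.3915

Mismatches occur at site 5 (A/G, transition), site 7 (G/T, transversion), site 12 (T/C, transition), site 14 (G/A, transition), site 19 (G/A, transition), site 20 (A/C, transversion), site 26 (C/T, transition), site 35 (C/T, transition), site 36 (C/T, transition), site 38 (T/C, transition), site 40 (C/T, transition), site 42 (C/T, transition), site 44 (G/A, transition).
Of the 13 differences, 11 transitions and 2 transversions over 46 sites: P = 11/46 = 0.239130, Q = 2/46 = 0.043478.
d = −0.5·ln(0.478262) − 0.25·ln(0.913044) = −0.5·(-0.737597) − 0.25·(-0.090971) = 0.3915.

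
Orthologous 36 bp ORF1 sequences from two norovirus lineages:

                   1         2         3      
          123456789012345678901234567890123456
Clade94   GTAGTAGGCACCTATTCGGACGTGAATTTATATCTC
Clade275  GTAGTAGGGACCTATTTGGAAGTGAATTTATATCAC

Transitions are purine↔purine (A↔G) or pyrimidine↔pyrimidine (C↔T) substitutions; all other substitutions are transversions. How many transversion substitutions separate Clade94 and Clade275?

The sequences differ at positions 9 (C/G, transversion), 17 (C/T, transition), 21 (C/A, transversion), 35 (T/A, transversion).
Of the 4 differences, 1 transition and 3 transversions, so the answer is 3.

3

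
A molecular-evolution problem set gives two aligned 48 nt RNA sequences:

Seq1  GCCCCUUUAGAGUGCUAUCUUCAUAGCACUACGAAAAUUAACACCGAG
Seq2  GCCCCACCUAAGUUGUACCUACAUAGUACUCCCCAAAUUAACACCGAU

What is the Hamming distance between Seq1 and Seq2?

14

Mismatches occur at site 6 (U→A), site 7 (U→C), site 8 (U→C), site 9 (A→U), site 10 (G→A), site 14 (G→U), site 15 (C→G), site 18 (U→C), site 21 (U→A), site 27 (C→U), site 31 (A→C), site 33 (G→C), site 34 (A→C), site 48 (G→U).
That gives 14 mismatches out of 48 aligned sites, so the Hamming distance is 14.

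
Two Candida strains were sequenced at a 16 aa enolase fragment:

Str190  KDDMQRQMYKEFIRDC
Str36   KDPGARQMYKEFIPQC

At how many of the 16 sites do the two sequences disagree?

The sequences differ at positions 3 (D/P), 4 (M/G), 5 (Q/A), 14 (R/P), 15 (D/Q).
That gives 5 mismatches out of 16 aligned sites, so the Hamming distance is 5.

5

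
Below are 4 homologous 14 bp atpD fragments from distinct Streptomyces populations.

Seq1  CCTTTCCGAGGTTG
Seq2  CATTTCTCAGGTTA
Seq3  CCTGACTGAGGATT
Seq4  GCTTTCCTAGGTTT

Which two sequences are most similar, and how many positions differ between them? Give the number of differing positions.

3

Pairwise Hamming distances:
  Seq1 vs Seq2: 4
  Seq1 vs Seq3: 5
  Seq1 vs Seq4: 3
  Seq2 vs Seq3: 6
  Seq2 vs Seq4: 5
  Seq3 vs Seq4: 6
The smallest is 3, between Seq1 and Seq4.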